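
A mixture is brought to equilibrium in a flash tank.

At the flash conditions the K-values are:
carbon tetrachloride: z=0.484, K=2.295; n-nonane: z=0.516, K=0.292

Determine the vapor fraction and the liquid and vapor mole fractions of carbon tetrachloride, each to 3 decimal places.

Let ψ = V/F and solve Σ zᵢ(Kᵢ−1)/(1+ψ(Kᵢ−1)) = 0.
g(0) = ΣzᵢKᵢ − 1 = 0.261 and g(1) = 1 − Σzᵢ/Kᵢ = -0.978, so a root lies in (0, 1).
Binary case is linear: z₁(K₁−1)(1+ψ(K₂−1)) + z₂(K₂−1)(1+ψ(K₁−1)) = 0
⇒ ψ = [z₁(K₁−1)+z₂(K₂−1)] / [−(K₁−1)(K₂−1)] = 0.2615/0.9169 = 0.285
Compositions from xᵢ = zᵢ/(1+ψ(Kᵢ−1)), yᵢ = Kᵢxᵢ:
  carbon tetrachloride: x = 0.353, y = 0.811
  n-nonane: x = 0.647, y = 0.189

ψ = 0.285, x_carbon tetrachloride = 0.353, y_carbon tetrachloride = 0.811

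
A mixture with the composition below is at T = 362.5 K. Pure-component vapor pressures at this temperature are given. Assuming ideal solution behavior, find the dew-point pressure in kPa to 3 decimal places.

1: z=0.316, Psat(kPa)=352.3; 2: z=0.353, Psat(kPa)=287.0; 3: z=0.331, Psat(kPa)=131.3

Pdew = 215.152 kPa

At the dew point ψ → 1, so Σzᵢ/Kᵢ = 1 with Kᵢ = Pᵢˢᵃᵗ/P ⇒ 1/P = Σzᵢ/Pᵢˢᵃᵗ.
1/P = 0.316/352.3 + 0.353/287.0 + 0.331/131.3 = 0.004648 ⇒ P = 215.152 kPa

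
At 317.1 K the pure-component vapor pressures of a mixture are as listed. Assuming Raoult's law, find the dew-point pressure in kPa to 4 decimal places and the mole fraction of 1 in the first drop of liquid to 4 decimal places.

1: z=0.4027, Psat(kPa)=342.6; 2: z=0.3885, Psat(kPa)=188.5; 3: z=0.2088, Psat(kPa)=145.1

At the dew point ψ → 1, so Σzᵢ/Kᵢ = 1 with Kᵢ = Pᵢˢᵃᵗ/P ⇒ 1/P = Σzᵢ/Pᵢˢᵃᵗ.
1/P = 0.4027/342.6 + 0.3885/188.5 + 0.2088/145.1 = 0.0046754 ⇒ P = 213.8837 kPa
xᵢ = zᵢP/Pᵢˢᵃᵗ ⇒ x_1 = 0.4027·213.8837/342.6 = 0.2514

Pdew = 213.8837 kPa, x_1 = 0.2514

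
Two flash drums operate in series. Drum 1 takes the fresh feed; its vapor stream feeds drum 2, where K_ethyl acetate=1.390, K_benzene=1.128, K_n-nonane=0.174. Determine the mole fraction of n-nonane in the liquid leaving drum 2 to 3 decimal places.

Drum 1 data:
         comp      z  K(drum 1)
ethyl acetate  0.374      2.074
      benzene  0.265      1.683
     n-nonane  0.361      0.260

x_n-nonane (drum 2) = 0.252

Drum 1:
Rachford–Rice: g(ψ₁) = Σ zᵢ(Kᵢ−1)/(1+ψ₁(Kᵢ−1)) = 0.
Feasibility: ΣzᵢKᵢ = 1.316, Σzᵢ/Kᵢ = 1.726 — both > 1, two phases present.
Newton iteration, ψ₁⁰ = 0.35:
  ψ₁ = 0.350: g = 0.0775, g' = -0.668 → ψ₁ = 0.466
  ψ₁ = 0.466: g = -0.0027, g' = -0.723 → ψ₁ = 0.462
Converged at ψ₁ = 0.462.
Drum-1 compositions:
  ethyl acetate: x = 0.250, y = 0.518
  benzene: x = 0.201, y = 0.339
  n-nonane: x = 0.549, y = 0.143
Drum-2 feed = drum-1 vapor: z₂ = (0.5184, 0.3390, 0.1426).
Drum 2:
Rachford–Rice: g(ψ₂) = Σ zᵢ(Kᵢ−1)/(1+ψ₂(Kᵢ−1)) = 0.
Feasibility: ΣzᵢKᵢ = 1.128, Σzᵢ/Kᵢ = 1.493 — both > 1, two phases present.
Newton iteration, ψ₂⁰ = 0.57:
  ψ₂ = 0.570: g = -0.0168, g' = -0.405 → ψ₂ = 0.528
  ψ₂ = 0.528: g = -0.0008, g' = -0.366 → ψ₂ = 0.526
Converged at ψ₂ = 0.526.
  ethyl acetate: x = 0.430, y = 0.598
  benzene: x = 0.318, y = 0.358
  n-nonane: x = 0.252, y = 0.044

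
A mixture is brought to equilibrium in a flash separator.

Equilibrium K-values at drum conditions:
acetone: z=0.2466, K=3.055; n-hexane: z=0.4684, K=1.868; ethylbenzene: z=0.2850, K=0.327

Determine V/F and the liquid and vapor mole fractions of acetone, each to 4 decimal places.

V/F = 0.8181, x_acetone = 0.0920, y_acetone = 0.2810

Material balance + equilibrium reduce to Σ zᵢ(Kᵢ−1)/(1+V/F(Kᵢ−1)) = 0.
Check two-phase: ΣzᵢKᵢ = 1.7215 > 1 and Σzᵢ/Kᵢ = 1.2030 > 1, so g(0) = 0.7215 > 0 and g(1) = -0.2030 < 0.
Iterate (Newton) starting at V/F = 0.64:
  V/F = 0.6400: g = 0.14333, g' = -0.7384 → V/F = 0.8341
  V/F = 0.8341: g = -0.01471, g' = -0.9310 → V/F = 0.8183
  V/F = 0.8183: g = -0.00021, g' = -0.9049 → V/F = 0.8181
Converged at V/F = 0.8181.
Compositions from xᵢ = zᵢ/(1+V/F(Kᵢ−1)), yᵢ = Kᵢxᵢ:
  acetone: x = 0.0920, y = 0.2810
  n-hexane: x = 0.2739, y = 0.5117
  ethylbenzene: x = 0.6341, y = 0.2074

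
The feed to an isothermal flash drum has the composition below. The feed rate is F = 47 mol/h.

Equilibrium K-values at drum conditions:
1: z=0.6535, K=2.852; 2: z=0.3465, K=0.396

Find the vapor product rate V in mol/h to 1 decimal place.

Rachford–Rice: g(ψ) = Σ zᵢ(Kᵢ−1)/(1+ψ(Kᵢ−1)) = 0.
Feasibility: ΣzᵢKᵢ = 2.0010, Σzᵢ/Kᵢ = 1.1041 — both > 1, two phases present.
Binary case is linear: z₁(K₁−1)(1+ψ(K₂−1)) + z₂(K₂−1)(1+ψ(K₁−1)) = 0
⇒ ψ = [z₁(K₁−1)+z₂(K₂−1)] / [−(K₁−1)(K₂−1)] = 1.00100/1.11861 = 0.8949
Then V = ψ·F = 0.8949·47 = 42.1 mol/h and L = F − V = 4.9 mol/h.

V = 42.1 mol/h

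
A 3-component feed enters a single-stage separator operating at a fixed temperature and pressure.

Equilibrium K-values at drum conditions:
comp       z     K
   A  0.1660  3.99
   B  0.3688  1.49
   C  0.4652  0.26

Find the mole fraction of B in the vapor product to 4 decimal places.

Material balance + equilibrium reduce to Σ zᵢ(Kᵢ−1)/(1+ψ(Kᵢ−1)) = 0.
Feasibility: ΣzᵢKᵢ = 1.3328, Σzᵢ/Kᵢ = 2.0784 — both > 1, two phases present.
Newton iteration, ψ⁰ = 0.5:
  ψ = 0.5000: g = -0.20234, g' = -0.9374 → ψ = 0.2841
  ψ = 0.2841: g = -0.00892, g' = -0.9105 → ψ = 0.2743
  ψ = 0.2743: g = 0.00003, g' = -0.9178 → ψ = 0.2744
Converged at ψ = 0.2744.
Compositions from xᵢ = zᵢ/(1+ψ(Kᵢ−1)), yᵢ = Kᵢxᵢ:
  A: x = 0.0912, y = 0.3638
  B: x = 0.3251, y = 0.4844
  C: x = 0.5837, y = 0.1518

y_B = 0.4844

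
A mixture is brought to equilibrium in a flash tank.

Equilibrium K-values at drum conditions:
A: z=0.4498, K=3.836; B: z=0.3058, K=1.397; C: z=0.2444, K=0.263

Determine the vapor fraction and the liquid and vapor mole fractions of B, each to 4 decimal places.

ψ = 0.8363, x_B = 0.2296, y_B = 0.3207

Material balance + equilibrium reduce to Σ zᵢ(Kᵢ−1)/(1+ψ(Kᵢ−1)) = 0.
g(0) = ΣzᵢKᵢ − 1 = 1.2169 and g(1) = 1 − Σzᵢ/Kᵢ = -0.2654, so a root lies in (0, 1).
Newton–Raphson from ψ = 0.5:
  ψ = 0.5000: g = 0.34362, g' = -0.9852 → ψ = 0.8488
  ψ = 0.8488: g = -0.01584, g' = -1.2854 → ψ = 0.8365
  ψ = 0.8365: g = -0.00024, g' = -1.2478 → ψ = 0.8363
Converged at ψ = 0.8363.
Compositions from xᵢ = zᵢ/(1+ψ(Kᵢ−1)), yᵢ = Kᵢxᵢ:
  A: x = 0.1334, y = 0.5117
  B: x = 0.2296, y = 0.3207
  C: x = 0.6370, y = 0.1675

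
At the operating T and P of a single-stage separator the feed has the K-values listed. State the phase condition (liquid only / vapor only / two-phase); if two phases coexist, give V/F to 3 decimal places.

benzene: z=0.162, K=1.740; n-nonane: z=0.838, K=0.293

ΣzᵢKᵢ = 0.527; Σzᵢ/Kᵢ = 2.953.
Since ΣzᵢKᵢ < 1 the mixture is below its bubble point — single liquid phase.

liquid only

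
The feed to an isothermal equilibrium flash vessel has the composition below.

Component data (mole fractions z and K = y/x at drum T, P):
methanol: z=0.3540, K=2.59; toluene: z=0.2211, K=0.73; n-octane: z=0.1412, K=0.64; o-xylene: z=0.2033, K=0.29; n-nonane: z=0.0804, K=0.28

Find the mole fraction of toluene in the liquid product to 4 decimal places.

Rachford–Rice: g(β) = Σ zᵢ(Kᵢ−1)/(1+β(Kᵢ−1)) = 0.
Feasibility: ΣzᵢKᵢ = 1.2501, Σzᵢ/Kᵢ = 1.6484 — both > 1, two phases present.
Iterate (Newton) starting at β = 0.31:
  β = 0.3100: g = -0.00494, g' = -0.6815 → β = 0.3027
  β = 0.3027: g = 0.00001, g' = -0.6844 → β = 0.3028
Converged at β = 0.3028.
Compositions from xᵢ = zᵢ/(1+β(Kᵢ−1)), yᵢ = Kᵢxᵢ:
  methanol: x = 0.2390, y = 0.6189
  toluene: x = 0.2408, y = 0.1758
  n-octane: x = 0.1585, y = 0.1014
  o-xylene: x = 0.2590, y = 0.0751
  n-nonane: x = 0.1028, y = 0.0288

x_toluene = 0.2408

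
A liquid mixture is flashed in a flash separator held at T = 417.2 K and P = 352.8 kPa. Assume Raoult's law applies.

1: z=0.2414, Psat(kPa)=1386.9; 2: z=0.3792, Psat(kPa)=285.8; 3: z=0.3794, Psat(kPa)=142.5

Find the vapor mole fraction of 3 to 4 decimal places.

y_3 = 0.1910

Raoult's law: Kᵢ = Pᵢˢᵃᵗ/P = Pᵢˢᵃᵗ/352.8.
  K_1 = 1386.9/352.8 = 3.931122, K_2 = 285.8/352.8 = 0.810091, K_3 = 142.5/352.8 = 0.403912
Rachford–Rice: g(V/F) = Σ zᵢ(Kᵢ−1)/(1+V/F(Kᵢ−1)) = 0.
Check two-phase: ΣzᵢKᵢ = 1.4094 > 1 and Σzᵢ/Kᵢ = 1.4688 > 1, so g(0) = 0.4094 > 0 and g(1) = -0.4688 < 0.
Iterate (Newton) starting at V/F = 0.62:
  V/F = 0.6200: g = -0.18921, g' = -0.6181 → V/F = 0.3139
  V/F = 0.3139: g = 0.01374, g' = -0.7821 → V/F = 0.3314
  V/F = 0.3314: g = 0.00021, g' = -0.7585 → V/F = 0.3317
Converged at V/F = 0.3317.
Compositions from xᵢ = zᵢ/(1+V/F(Kᵢ−1)), yᵢ = Kᵢxᵢ:
  1: x = 0.1224, y = 0.4811
  2: x = 0.4047, y = 0.3278
  3: x = 0.4729, y = 0.1910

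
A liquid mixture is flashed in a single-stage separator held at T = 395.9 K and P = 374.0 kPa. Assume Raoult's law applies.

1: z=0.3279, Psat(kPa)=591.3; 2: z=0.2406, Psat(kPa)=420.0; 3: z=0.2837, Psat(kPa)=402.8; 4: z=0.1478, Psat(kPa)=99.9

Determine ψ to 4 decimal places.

ψ = 0.5885

Raoult's law: Kᵢ = Pᵢˢᵃᵗ/P = Pᵢˢᵃᵗ/374.0.
  K_1 = 591.3/374.0 = 1.581016, K_2 = 420.0/374.0 = 1.122995, K_3 = 402.8/374.0 = 1.077005, K_4 = 99.9/374.0 = 0.267112
Rachford–Rice: g(ψ) = Σ zᵢ(Kᵢ−1)/(1+ψ(Kᵢ−1)) = 0.
g(0) = ΣzᵢKᵢ − 1 = 0.1336 and g(1) = 1 − Σzᵢ/Kᵢ = -0.2384, so a root lies in (0, 1).
Iterate (Newton) starting at ψ = 0.67:
  ψ = 0.6700: g = -0.02758, g' = -0.3684 → ψ = 0.5951
  ψ = 0.5951: g = -0.00209, g' = -0.3155 → ψ = 0.5885
Converged at ψ = 0.5885.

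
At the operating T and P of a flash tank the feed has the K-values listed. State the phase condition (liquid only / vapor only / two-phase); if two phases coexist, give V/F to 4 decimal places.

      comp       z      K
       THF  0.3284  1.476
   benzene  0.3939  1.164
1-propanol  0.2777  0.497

ΣzᵢKᵢ = 1.0812; Σzᵢ/Kᵢ = 1.1196.
Both exceed 1, so a two-phase solution exists.
Rachford–Rice: g(ψ) = Σ zᵢ(Kᵢ−1)/(1+ψ(Kᵢ−1)) = 0.
Newton–Raphson from ψ = 0.68:
  ψ = 0.6800: g = -0.03609, g' = -0.2133 → ψ = 0.5109
  ψ = 0.5109: g = -0.00264, g' = -0.1844 → ψ = 0.4965
Converged at ψ = 0.4965.

two-phase, V/F = 0.4965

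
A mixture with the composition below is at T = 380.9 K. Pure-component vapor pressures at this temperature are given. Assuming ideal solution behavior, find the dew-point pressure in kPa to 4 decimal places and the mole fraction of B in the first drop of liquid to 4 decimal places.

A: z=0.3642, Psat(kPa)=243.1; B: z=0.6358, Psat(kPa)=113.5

Pdew = 140.8468 kPa, x_B = 0.7890

At the dew point ψ → 1, so Σzᵢ/Kᵢ = 1 with Kᵢ = Pᵢˢᵃᵗ/P ⇒ 1/P = Σzᵢ/Pᵢˢᵃᵗ.
1/P = 0.3642/243.1 + 0.6358/113.5 = 0.0070999 ⇒ P = 140.8468 kPa
xᵢ = zᵢP/Pᵢˢᵃᵗ ⇒ x_B = 0.6358·140.8468/113.5 = 0.7890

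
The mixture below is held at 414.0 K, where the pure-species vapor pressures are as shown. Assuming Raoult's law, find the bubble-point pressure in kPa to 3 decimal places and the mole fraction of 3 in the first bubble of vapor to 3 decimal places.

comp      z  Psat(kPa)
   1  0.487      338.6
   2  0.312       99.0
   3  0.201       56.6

At the bubble point ψ → 0, so ΣzᵢKᵢ = 1 with Kᵢ = Pᵢˢᵃᵗ/P ⇒ P = ΣzᵢPᵢˢᵃᵗ.
P = 0.487·338.6 + 0.312·99.0 + 0.201·56.6 = 207.163 kPa
yᵢ = zᵢPᵢˢᵃᵗ/P ⇒ y_3 = 0.201·56.6/207.163 = 0.055

Pbub = 207.163 kPa, y_3 = 0.055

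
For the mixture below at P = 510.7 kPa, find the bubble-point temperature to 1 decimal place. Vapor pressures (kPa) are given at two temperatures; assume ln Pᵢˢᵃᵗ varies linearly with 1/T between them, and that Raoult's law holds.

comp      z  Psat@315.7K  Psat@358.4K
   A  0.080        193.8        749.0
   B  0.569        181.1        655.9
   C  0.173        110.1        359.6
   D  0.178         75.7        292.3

Bubble-point temperature: ΣzᵢPᵢˢᵃᵗ(T) = P. Interpolate ln Pᵢˢᵃᵗ = aᵢ + bᵢ/T.
  T = 315.7 K: ΣzᵢPᵢˢᵃᵗ = 151.07 kPa
  T = 358.4 K: ΣzᵢPᵢˢᵃᵗ = 547.37 kPa
  T = 337.0 K: ΣzᵢPᵢˢᵃᵗ = 299.00 kPa
  T = 347.7 K: ΣzᵢPᵢˢᵃᵗ = 408.31 kPa
  T = 353.0 K: ΣzᵢPᵢˢᵃᵗ = 473.15 kPa
  T = 355.7 K: ΣzᵢPᵢˢᵃᵗ = 509.19 kPa
Interpolating between 355.7 K and 358.4 K gives T ≈ 355.8 K.

T = 355.8 K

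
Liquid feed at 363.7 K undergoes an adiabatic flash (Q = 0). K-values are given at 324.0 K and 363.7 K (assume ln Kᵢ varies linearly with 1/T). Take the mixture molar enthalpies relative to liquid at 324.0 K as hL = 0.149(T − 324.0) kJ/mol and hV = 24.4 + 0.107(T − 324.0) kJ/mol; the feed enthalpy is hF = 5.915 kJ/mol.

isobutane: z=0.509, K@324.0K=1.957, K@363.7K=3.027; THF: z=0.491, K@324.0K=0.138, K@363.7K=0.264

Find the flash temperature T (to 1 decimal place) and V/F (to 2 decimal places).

Adiabatic flash: solve Rachford–Rice at each trial T, then check hF = ψ·hV(T) + (1−ψ)·hL(T).
  T = 324.0 K: K = (1.957, 0.138), RR gives ψ = 0.077, H_out = 1.889 kJ/mol
  T = 363.7 K: K = (3.027, 0.264), RR gives ψ = 0.449, H_out = 16.130 kJ/mol
  T = 343.9 K: K = (2.466, 0.195), RR gives ψ = 0.297, H_out = 9.966 kJ/mol
  T = 333.9 K: K = (2.203, 0.165), RR gives ψ = 0.201, H_out = 6.300 kJ/mol
  T = 328.9 K: K = (2.077, 0.151), RR gives ψ = 0.143, H_out = 4.202 kJ/mol
  T = 331.4 K: K = (2.140, 0.158), RR gives ψ = 0.173, H_out = 5.279 kJ/mol
  T = 332.6 K: K = (2.170, 0.161), RR gives ψ = 0.187, H_out = 5.776 kJ/mol
Linear interpolation between T = 332.6 (H_out = 5.776) and T = 333.9 (H_out = 6.300) on hF = 5.915 gives T ≈ 332.9 K, at which ψ = 0.19.

T = 332.9 K, V/F = 0.19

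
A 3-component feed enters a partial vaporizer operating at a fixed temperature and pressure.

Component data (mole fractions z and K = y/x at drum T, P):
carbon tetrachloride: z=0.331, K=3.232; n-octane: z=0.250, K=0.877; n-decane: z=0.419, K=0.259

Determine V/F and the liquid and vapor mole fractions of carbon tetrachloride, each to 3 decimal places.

Material balance + equilibrium reduce to Σ zᵢ(Kᵢ−1)/(1+V/F(Kᵢ−1)) = 0.
Feasibility: ΣzᵢKᵢ = 1.398, Σzᵢ/Kᵢ = 2.005 — both > 1, two phases present.
Newton–Raphson from V/F = 0.45:
  V/F = 0.450: g = -0.1298, g' = -0.933 → V/F = 0.311
  V/F = 0.311: g = 0.0008, g' = -0.967 → V/F = 0.312
Converged at V/F = 0.312.
Compositions from xᵢ = zᵢ/(1+V/F(Kᵢ−1)), yᵢ = Kᵢxᵢ:
  carbon tetrachloride: x = 0.195, y = 0.631
  n-octane: x = 0.260, y = 0.228
  n-decane: x = 0.545, y = 0.141

V/F = 0.312, x_carbon tetrachloride = 0.195, y_carbon tetrachloride = 0.631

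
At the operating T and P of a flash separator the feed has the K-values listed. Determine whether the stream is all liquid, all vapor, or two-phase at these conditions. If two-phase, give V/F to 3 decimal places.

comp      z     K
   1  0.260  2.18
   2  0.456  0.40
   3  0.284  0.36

ΣzᵢKᵢ = 0.851; Σzᵢ/Kᵢ = 2.048.
Since ΣzᵢKᵢ < 1 the mixture is below its bubble point — single liquid phase.

all liquid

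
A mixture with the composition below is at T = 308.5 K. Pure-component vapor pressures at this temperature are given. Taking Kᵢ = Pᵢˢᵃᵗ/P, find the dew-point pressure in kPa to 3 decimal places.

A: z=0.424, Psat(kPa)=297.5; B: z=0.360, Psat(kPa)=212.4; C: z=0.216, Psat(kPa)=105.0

Pdew = 193.152 kPa

At the dew point ψ → 1, so Σzᵢ/Kᵢ = 1 with Kᵢ = Pᵢˢᵃᵗ/P ⇒ 1/P = Σzᵢ/Pᵢˢᵃᵗ.
1/P = 0.424/297.5 + 0.360/212.4 + 0.216/105.0 = 0.005177 ⇒ P = 193.152 kPa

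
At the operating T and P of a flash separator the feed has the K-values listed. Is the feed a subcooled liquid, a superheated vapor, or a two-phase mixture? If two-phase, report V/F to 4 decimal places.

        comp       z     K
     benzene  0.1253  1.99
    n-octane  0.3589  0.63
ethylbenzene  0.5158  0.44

subcooled liquid

ΣzᵢKᵢ = 0.7024; Σzᵢ/Kᵢ = 1.8049.
Since ΣzᵢKᵢ < 1 the mixture is below its bubble point — single liquid phase.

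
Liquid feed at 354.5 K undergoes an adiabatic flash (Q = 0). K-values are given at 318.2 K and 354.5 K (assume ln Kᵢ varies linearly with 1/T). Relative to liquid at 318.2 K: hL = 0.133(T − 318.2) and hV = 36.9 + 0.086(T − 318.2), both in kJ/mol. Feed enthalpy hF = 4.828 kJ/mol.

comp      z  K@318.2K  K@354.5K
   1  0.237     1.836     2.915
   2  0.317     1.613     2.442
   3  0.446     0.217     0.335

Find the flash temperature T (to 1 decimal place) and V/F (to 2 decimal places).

Adiabatic flash: solve Rachford–Rice at each trial T, then check hF = ψ·hV(T) + (1−ψ)·hL(T).
  T = 318.2 K: K = (1.836, 1.613, 0.217), RR gives ψ = 0.077, H_out = 2.847 kJ/mol
  T = 354.5 K: K = (2.915, 2.442, 0.335), RR gives ψ = 0.559, H_out = 24.510 kJ/mol
  T = 336.4 K: K = (2.344, 2.008, 0.273), RR gives ψ = 0.372, H_out = 15.843 kJ/mol
  T = 327.3 K: K = (2.082, 1.805, 0.244), RR gives ψ = 0.248, H_out = 10.256 kJ/mol
  T = 322.8 K: K = (1.958, 1.709, 0.231), RR gives ψ = 0.171, H_out = 6.902 kJ/mol
  T = 320.5 K: K = (1.896, 1.661, 0.224), RR gives ψ = 0.127, H_out = 4.969 kJ/mol
Linear interpolation between T = 318.2 (H_out = 2.847) and T = 320.5 (H_out = 4.969) on hF = 4.828 gives T ≈ 320.3 K, at which ψ = 0.12.

T = 320.3 K, V/F = 0.12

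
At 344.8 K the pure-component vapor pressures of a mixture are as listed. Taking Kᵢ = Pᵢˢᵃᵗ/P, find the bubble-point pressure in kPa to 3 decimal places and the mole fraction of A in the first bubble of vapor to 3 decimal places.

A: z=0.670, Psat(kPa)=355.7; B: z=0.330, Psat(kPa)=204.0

Pbub = 305.639 kPa, y_A = 0.780

At the bubble point ψ → 0, so ΣzᵢKᵢ = 1 with Kᵢ = Pᵢˢᵃᵗ/P ⇒ P = ΣzᵢPᵢˢᵃᵗ.
P = 0.670·355.7 + 0.330·204.0 = 305.639 kPa
yᵢ = zᵢPᵢˢᵃᵗ/P ⇒ y_A = 0.670·355.7/305.639 = 0.780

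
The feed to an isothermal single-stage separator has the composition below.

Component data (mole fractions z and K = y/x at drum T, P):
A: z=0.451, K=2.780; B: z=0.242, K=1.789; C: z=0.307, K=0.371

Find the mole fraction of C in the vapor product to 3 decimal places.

Iterate (Newton) starting at ψ = 0.48:
  ψ = 0.480: g = 0.2948, g' = -0.744 → ψ = 0.876
  ψ = 0.876: g = -0.0037, g' = -0.874 → ψ = 0.872
Converged at ψ = 0.872.
Compositions from xᵢ = zᵢ/(1+ψ(Kᵢ−1)), yᵢ = Kᵢxᵢ:
  A: x = 0.177, y = 0.491
  B: x = 0.143, y = 0.256
  C: x = 0.680, y = 0.252

y_C = 0.252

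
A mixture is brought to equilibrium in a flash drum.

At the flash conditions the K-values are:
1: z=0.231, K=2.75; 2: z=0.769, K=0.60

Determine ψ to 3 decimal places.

Rachford–Rice: g(ψ) = Σ zᵢ(Kᵢ−1)/(1+ψ(Kᵢ−1)) = 0.
Check two-phase: ΣzᵢKᵢ = 1.097 > 1 and Σzᵢ/Kᵢ = 1.366 > 1, so g(0) = 0.097 > 0 and g(1) = -0.366 < 0.
Binary case is linear: z₁(K₁−1)(1+ψ(K₂−1)) + z₂(K₂−1)(1+ψ(K₁−1)) = 0
⇒ ψ = [z₁(K₁−1)+z₂(K₂−1)] / [−(K₁−1)(K₂−1)] = 0.0966/0.7000 = 0.138

ψ = 0.138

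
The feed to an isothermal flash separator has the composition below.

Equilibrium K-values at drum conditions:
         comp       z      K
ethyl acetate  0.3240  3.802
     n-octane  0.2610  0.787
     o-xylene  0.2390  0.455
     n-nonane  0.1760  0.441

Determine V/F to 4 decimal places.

Material balance + equilibrium reduce to Σ zᵢ(Kᵢ−1)/(1+V/F(Kᵢ−1)) = 0.
Feasibility: ΣzᵢKᵢ = 1.6236, Σzᵢ/Kᵢ = 1.3412 — both > 1, two phases present.
Newton–Raphson from V/F = 0.68:
  V/F = 0.6800: g = -0.11820, g' = -0.6399 → V/F = 0.4953
  V/F = 0.4953: g = 0.00360, g' = -0.6993 → V/F = 0.5004
Converged at V/F = 0.5004.

V/F = 0.5004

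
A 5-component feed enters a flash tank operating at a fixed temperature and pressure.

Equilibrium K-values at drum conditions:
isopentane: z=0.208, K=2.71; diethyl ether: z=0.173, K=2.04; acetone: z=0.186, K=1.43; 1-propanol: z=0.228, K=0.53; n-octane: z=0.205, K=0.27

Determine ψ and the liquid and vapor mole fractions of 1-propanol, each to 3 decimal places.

Let ψ = V/F and solve Σ zᵢ(Kᵢ−1)/(1+ψ(Kᵢ−1)) = 0.
Check two-phase: ΣzᵢKᵢ = 1.359 > 1 and Σzᵢ/Kᵢ = 1.481 > 1, so g(0) = 0.359 > 0 and g(1) = -0.481 < 0.
Newton iteration, ψ⁰ = 0.65:
  ψ = 0.650: g = -0.1008, g' = -0.724 → ψ = 0.511
  ψ = 0.511: g = -0.0067, g' = -0.641 → ψ = 0.500
Converged at ψ = 0.500.
Compositions from xᵢ = zᵢ/(1+ψ(Kᵢ−1)), yᵢ = Kᵢxᵢ:
  isopentane: x = 0.112, y = 0.304
  diethyl ether: x = 0.114, y = 0.232
  acetone: x = 0.153, y = 0.219
  1-propanol: x = 0.298, y = 0.158
  n-octane: x = 0.323, y = 0.087

ψ = 0.500, x_1-propanol = 0.298, y_1-propanol = 0.158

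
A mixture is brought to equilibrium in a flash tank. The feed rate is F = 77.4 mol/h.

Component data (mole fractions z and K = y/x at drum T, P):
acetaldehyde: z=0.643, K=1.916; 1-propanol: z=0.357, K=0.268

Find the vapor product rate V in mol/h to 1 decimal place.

V = 37.8 mol/h

Binary case is linear: z₁(K₁−1)(1+ψ(K₂−1)) + z₂(K₂−1)(1+ψ(K₁−1)) = 0
⇒ ψ = [z₁(K₁−1)+z₂(K₂−1)] / [−(K₁−1)(K₂−1)] = 0.3277/0.6705 = 0.489
Then V = ψ·F = 0.4887·77.4 = 37.8 mol/h and L = F − V = 39.6 mol/h.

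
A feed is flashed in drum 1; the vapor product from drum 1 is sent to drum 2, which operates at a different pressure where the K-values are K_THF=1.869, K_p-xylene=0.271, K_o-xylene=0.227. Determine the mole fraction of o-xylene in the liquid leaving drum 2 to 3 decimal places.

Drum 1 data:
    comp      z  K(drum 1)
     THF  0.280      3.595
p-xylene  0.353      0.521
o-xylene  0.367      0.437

Drum 1:
Let ψ₁ = V/F and solve Σ zᵢ(Kᵢ−1)/(1+ψ₁(Kᵢ−1)) = 0.
Feasibility: ΣzᵢKᵢ = 1.351, Σzᵢ/Kᵢ = 1.595 — both > 1, two phases present.
Newton iteration, ψ₁⁰ = 0.32:
  ψ₁ = 0.320: g = -0.0548, g' = -0.849 → ψ₁ = 0.255
  ψ₁ = 0.255: g = 0.0029, g' = -0.946 → ψ₁ = 0.259
Converged at ψ₁ = 0.259.
Drum-1 compositions:
  THF: x = 0.168, y = 0.602
  p-xylene: x = 0.403, y = 0.210
  o-xylene: x = 0.430, y = 0.188
Drum-2 feed = drum-1 vapor: z₂ = (0.6024, 0.2099, 0.1877).
Drum 2:
Newton iteration, ψ₂⁰ = 0.56:
  ψ₂ = 0.560: g = -0.1623, g' = -0.873 → ψ₂ = 0.374
  ψ₂ = 0.374: g = -0.0195, g' = -0.692 → ψ₂ = 0.346
Converged at ψ₂ = 0.346.
  THF: x = 0.463, y = 0.866
  p-xylene: x = 0.281, y = 0.076
  o-xylene: x = 0.256, y = 0.058

x_o-xylene (drum 2) = 0.256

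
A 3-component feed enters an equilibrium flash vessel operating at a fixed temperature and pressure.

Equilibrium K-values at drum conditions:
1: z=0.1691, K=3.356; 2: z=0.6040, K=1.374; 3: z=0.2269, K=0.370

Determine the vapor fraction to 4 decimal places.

Let ψ = V/F and solve Σ zᵢ(Kᵢ−1)/(1+ψ(Kᵢ−1)) = 0.
Feasibility: ΣzᵢKᵢ = 1.4813, Σzᵢ/Kᵢ = 1.1032 — both > 1, two phases present.
Newton–Raphson from ψ = 0.62:
  ψ = 0.6200: g = 0.11071, g' = -0.4532 → ψ = 0.8643
  ψ = 0.8643: g = -0.01190, g' = -0.5841 → ψ = 0.8439
  ψ = 0.8439: g = -0.00020, g' = -0.5645 → ψ = 0.8436
Converged at ψ = 0.8436.

ψ = 0.8436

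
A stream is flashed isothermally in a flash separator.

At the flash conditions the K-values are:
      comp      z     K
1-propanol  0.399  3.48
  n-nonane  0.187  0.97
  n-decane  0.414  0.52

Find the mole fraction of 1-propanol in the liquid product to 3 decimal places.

Let β = V/F and solve Σ zᵢ(Kᵢ−1)/(1+β(Kᵢ−1)) = 0.
Check two-phase: ΣzᵢKᵢ = 1.785 > 1 and Σzᵢ/Kᵢ = 1.104 > 1, so g(0) = 0.785 > 0 and g(1) = -0.104 < 0.
Newton–Raphson from β = 0.4:
  β = 0.400: g = 0.2451, g' = -0.765 → β = 0.721
  β = 0.721: g = 0.0455, g' = -0.539 → β = 0.805
  β = 0.805: g = 0.0006, g' = -0.527 → β = 0.806
Converged at β = 0.806.
Compositions from xᵢ = zᵢ/(1+β(Kᵢ−1)), yᵢ = Kᵢxᵢ:
  1-propanol: x = 0.133, y = 0.463
  n-nonane: x = 0.192, y = 0.186
  n-decane: x = 0.675, y = 0.351

x_1-propanol = 0.133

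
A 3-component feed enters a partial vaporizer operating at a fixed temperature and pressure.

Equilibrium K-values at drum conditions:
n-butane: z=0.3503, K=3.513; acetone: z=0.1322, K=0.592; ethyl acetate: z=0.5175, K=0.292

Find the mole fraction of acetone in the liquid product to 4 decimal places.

Material balance + equilibrium reduce to Σ zᵢ(Kᵢ−1)/(1+ψ(Kᵢ−1)) = 0.
g(0) = ΣzᵢKᵢ − 1 = 0.4600 and g(1) = 1 − Σzᵢ/Kᵢ = -1.0953, so a root lies in (0, 1).
Iterate (Newton) starting at ψ = 0.5:
  ψ = 0.5000: g = -0.24481, g' = -1.0908 → ψ = 0.2756
  ψ = 0.2756: g = 0.00415, g' = -1.2006 → ψ = 0.2790
Converged at ψ = 0.2790.
Compositions from xᵢ = zᵢ/(1+ψ(Kᵢ−1)), yᵢ = Kᵢxᵢ:
  n-butane: x = 0.2059, y = 0.7234
  acetone: x = 0.1492, y = 0.0883
  ethyl acetate: x = 0.6449, y = 0.1883

x_acetone = 0.1492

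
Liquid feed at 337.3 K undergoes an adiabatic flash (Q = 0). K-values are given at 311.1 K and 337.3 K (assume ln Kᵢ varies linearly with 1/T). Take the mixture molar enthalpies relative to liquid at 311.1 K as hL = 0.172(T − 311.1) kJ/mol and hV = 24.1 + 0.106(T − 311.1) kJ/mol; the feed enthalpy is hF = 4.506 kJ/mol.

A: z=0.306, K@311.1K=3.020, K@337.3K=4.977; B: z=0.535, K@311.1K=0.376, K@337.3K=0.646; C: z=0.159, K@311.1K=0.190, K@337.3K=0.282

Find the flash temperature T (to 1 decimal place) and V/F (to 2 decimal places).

Adiabatic flash: solve Rachford–Rice at each trial T, then check hF = ψ·hV(T) + (1−ψ)·hL(T).
  T = 311.1 K: K = (3.020, 0.376, 0.190), RR gives ψ = 0.115, H_out = 2.770 kJ/mol
  T = 337.3 K: K = (4.977, 0.646, 0.282), RR gives ψ = 0.499, H_out = 15.665 kJ/mol
  T = 324.2 K: K = (3.916, 0.498, 0.233), RR gives ψ = 0.302, H_out = 9.259 kJ/mol
  T = 317.6 K: K = (3.445, 0.434, 0.211), RR gives ψ = 0.210, H_out = 6.089 kJ/mol
  T = 314.4 K: K = (3.231, 0.405, 0.200), RR gives ψ = 0.164, H_out = 4.493 kJ/mol
  T = 316.0 K: K = (3.337, 0.419, 0.206), RR gives ψ = 0.187, H_out = 5.298 kJ/mol
Linear interpolation between T = 314.4 (H_out = 4.493) and T = 316.0 (H_out = 5.298) on hF = 4.506 gives T ≈ 314.4 K, at which ψ = 0.16.

T = 314.4 K, V/F = 0.16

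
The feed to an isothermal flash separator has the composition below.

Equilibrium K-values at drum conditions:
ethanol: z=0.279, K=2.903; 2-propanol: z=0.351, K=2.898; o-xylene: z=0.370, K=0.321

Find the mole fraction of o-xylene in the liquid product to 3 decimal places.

Rachford–Rice: g(ψ) = Σ zᵢ(Kᵢ−1)/(1+ψ(Kᵢ−1)) = 0.
Check two-phase: ΣzᵢKᵢ = 1.946 > 1 and Σzᵢ/Kᵢ = 1.370 > 1, so g(0) = 0.946 > 0 and g(1) = -0.370 < 0.
Iterate (Newton) starting at ψ = 0.4:
  ψ = 0.400: g = 0.3353, g' = -1.056 → ψ = 0.718
  ψ = 0.718: g = 0.0166, g' = -1.056 → ψ = 0.733
Converged at ψ = 0.733.
Compositions from xᵢ = zᵢ/(1+ψ(Kᵢ−1)), yᵢ = Kᵢxᵢ:
  ethanol: x = 0.116, y = 0.338
  2-propanol: x = 0.147, y = 0.425
  o-xylene: x = 0.737, y = 0.236

x_o-xylene = 0.737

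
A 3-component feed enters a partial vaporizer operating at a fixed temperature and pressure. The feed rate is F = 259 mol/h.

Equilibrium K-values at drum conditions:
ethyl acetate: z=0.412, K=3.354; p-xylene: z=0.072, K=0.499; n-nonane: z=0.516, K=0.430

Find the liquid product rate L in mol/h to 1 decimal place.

Material balance + equilibrium reduce to Σ zᵢ(Kᵢ−1)/(1+V/F(Kᵢ−1)) = 0.
g(0) = ΣzᵢKᵢ − 1 = 0.640 and g(1) = 1 − Σzᵢ/Kᵢ = -0.467, so a root lies in (0, 1).
Newton–Raphson from V/F = 0.5:
  V/F = 0.500: g = -0.0140, g' = -0.842 → V/F = 0.483
Converged at V/F = 0.483.
Then V = V/F·F = 0.4835·259 = 125.2 mol/h and L = F − V = 133.8 mol/h.

L = 133.8 mol/h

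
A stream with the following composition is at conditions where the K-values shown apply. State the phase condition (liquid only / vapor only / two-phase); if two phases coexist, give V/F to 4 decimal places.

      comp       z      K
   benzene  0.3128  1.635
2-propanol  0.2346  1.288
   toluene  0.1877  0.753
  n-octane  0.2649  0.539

two-phase, V/F = 0.4910

ΣzᵢKᵢ = 1.0977; Σzᵢ/Kᵢ = 1.1142.
Both exceed 1, so a two-phase solution exists.
Iterate (Newton) starting at ψ = 0.5:
  ψ = 0.5000: g = -0.00177, g' = -0.1975 → ψ = 0.4910
Converged at ψ = 0.4910.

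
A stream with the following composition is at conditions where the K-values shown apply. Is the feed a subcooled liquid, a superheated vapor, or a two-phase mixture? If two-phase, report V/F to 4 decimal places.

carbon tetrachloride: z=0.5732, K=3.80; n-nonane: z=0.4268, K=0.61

ΣzᵢKᵢ = 2.4385; Σzᵢ/Kᵢ = 0.8505.
Since Σzᵢ/Kᵢ < 1 the mixture is above its dew point — single vapor phase.

superheated vapor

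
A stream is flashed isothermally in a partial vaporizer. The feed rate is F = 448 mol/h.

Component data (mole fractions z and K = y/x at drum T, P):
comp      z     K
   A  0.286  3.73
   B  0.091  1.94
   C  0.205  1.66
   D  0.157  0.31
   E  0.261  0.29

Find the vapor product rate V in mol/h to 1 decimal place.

V = 241.4 mol/h

Rachford–Rice: g(ψ) = Σ zᵢ(Kᵢ−1)/(1+ψ(Kᵢ−1)) = 0.
Check two-phase: ΣzᵢKᵢ = 1.708 > 1 and Σzᵢ/Kᵢ = 1.654 > 1, so g(0) = 0.708 > 0 and g(1) = -0.654 < 0.
Newton iteration, ψ⁰ = 0.36:
  ψ = 0.360: g = 0.1739, g' = -1.015 → ψ = 0.531
  ψ = 0.531: g = 0.0072, g' = -0.965 → ψ = 0.539
Converged at ψ = 0.539.
Then V = ψ·F = 0.5388·448 = 241.4 mol/h and L = F − V = 206.6 mol/h.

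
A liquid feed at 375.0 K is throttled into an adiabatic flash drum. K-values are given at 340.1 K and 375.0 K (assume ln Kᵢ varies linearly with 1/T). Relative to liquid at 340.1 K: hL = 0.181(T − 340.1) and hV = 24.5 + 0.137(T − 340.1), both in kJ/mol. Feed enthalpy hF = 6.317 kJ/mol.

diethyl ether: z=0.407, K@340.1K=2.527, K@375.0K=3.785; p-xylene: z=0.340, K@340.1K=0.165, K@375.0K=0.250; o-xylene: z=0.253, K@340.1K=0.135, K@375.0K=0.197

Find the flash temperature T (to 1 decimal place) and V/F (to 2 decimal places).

Adiabatic flash: solve Rachford–Rice at each trial T, then check hF = ψ·hV(T) + (1−ψ)·hL(T).
  T = 340.1 K: K = (2.527, 0.165, 0.135), RR gives ψ = 0.092, H_out = 2.247 kJ/mol
  T = 375.0 K: K = (3.785, 0.250, 0.197), RR gives ψ = 0.314, H_out = 13.520 kJ/mol
  T = 357.6 K: K = (3.125, 0.205, 0.165), RR gives ψ = 0.222, H_out = 8.438 kJ/mol
  T = 348.9 K: K = (2.819, 0.185, 0.150), RR gives ψ = 0.164, H_out = 5.552 kJ/mol
  T = 353.2 K: K = (2.968, 0.195, 0.157), RR gives ψ = 0.194, H_out = 7.017 kJ/mol
  T = 351.0 K: K = (2.892, 0.190, 0.153), RR gives ψ = 0.179, H_out = 6.278 kJ/mol
Linear interpolation between T = 351.0 (H_out = 6.278) and T = 353.2 (H_out = 7.017) on hF = 6.317 gives T ≈ 351.1 K, at which ψ = 0.18.

T = 351.1 K, V/F = 0.18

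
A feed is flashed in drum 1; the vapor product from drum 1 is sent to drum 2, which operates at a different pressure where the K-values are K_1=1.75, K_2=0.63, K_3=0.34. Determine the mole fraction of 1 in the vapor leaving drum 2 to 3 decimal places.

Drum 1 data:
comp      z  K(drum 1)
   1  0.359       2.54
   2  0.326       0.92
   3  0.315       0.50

y_1 (drum 2) = 0.698

Drum 1:
Let ψ₁ = V/F and solve Σ zᵢ(Kᵢ−1)/(1+ψ₁(Kᵢ−1)) = 0.
Check two-phase: ΣzᵢKᵢ = 1.369 > 1 and Σzᵢ/Kᵢ = 1.126 > 1, so g(0) = 0.369 > 0 and g(1) = -0.126 < 0.
Newton iteration, ψ₁⁰ = 0.5:
  ψ₁ = 0.500: g = 0.0752, g' = -0.414 → ψ₁ = 0.682
  ψ₁ = 0.682: g = 0.0032, g' = -0.386 → ψ₁ = 0.690
Converged at ψ₁ = 0.690.
Drum-1 compositions:
  1: x = 0.174, y = 0.442
  2: x = 0.345, y = 0.317
  3: x = 0.481, y = 0.240
Drum-2 feed = drum-1 vapor: z₂ = (0.4421, 0.3174, 0.2404).
Drum 2:
Rachford–Rice: g(ψ₂) = Σ zᵢ(Kᵢ−1)/(1+ψ₂(Kᵢ−1)) = 0.
Feasibility: ΣzᵢKᵢ = 1.055, Σzᵢ/Kᵢ = 1.464 — both > 1, two phases present.
Newton–Raphson from ψ₂ = 0.53:
  ψ₂ = 0.530: g = -0.1529, g' = -0.442 → ψ₂ = 0.184
  ψ₂ = 0.184: g = -0.0154, g' = -0.378 → ψ₂ = 0.144
Converged at ψ₂ = 0.144.
  1: x = 0.399, y = 0.698
  2: x = 0.335, y = 0.211
  3: x = 0.266, y = 0.090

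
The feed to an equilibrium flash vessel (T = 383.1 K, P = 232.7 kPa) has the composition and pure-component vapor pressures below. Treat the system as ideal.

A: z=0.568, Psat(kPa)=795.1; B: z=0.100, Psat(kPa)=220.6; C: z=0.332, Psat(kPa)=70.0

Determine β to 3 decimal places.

Raoult's law: Kᵢ = Pᵢˢᵃᵗ/P = Pᵢˢᵃᵗ/232.7.
  K_A = 795.1/232.7 = 3.41685, K_B = 220.6/232.7 = 0.94800, K_C = 70.0/232.7 = 0.30082
Let β = V/F and solve Σ zᵢ(Kᵢ−1)/(1+β(Kᵢ−1)) = 0.
Feasibility: ΣzᵢKᵢ = 2.135, Σzᵢ/Kᵢ = 1.375 — both > 1, two phases present.
Iterate (Newton) starting at β = 0.62:
  β = 0.620: g = 0.1343, g' = -1.038 → β = 0.749
  β = 0.749: g = -0.0048, g' = -1.136 → β = 0.745
Converged at β = 0.745.

β = 0.745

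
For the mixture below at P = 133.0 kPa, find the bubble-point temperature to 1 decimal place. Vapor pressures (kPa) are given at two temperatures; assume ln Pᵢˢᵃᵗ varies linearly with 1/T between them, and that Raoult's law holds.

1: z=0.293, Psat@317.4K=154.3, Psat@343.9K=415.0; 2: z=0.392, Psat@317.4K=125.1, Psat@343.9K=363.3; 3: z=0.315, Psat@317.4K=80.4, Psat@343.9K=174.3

T = 320.1 K

Bubble-point temperature: ΣzᵢPᵢˢᵃᵗ(T) = P. Interpolate ln Pᵢˢᵃᵗ = aᵢ + bᵢ/T.
  T = 317.4 K: ΣzᵢPᵢˢᵃᵗ = 119.58 kPa
  T = 343.9 K: ΣzᵢPᵢˢᵃᵗ = 318.91 kPa
  T = 330.6 K: ΣzᵢPᵢˢᵃᵗ = 198.51 kPa
  T = 324.0 K: ΣzᵢPᵢˢᵃᵗ = 154.80 kPa
  T = 320.7 K: ΣzᵢPᵢˢᵃᵗ = 136.22 kPa
  T = 319.0 K: ΣzᵢPᵢˢᵃᵗ = 127.41 kPa
Interpolating between 319.0 K and 320.7 K gives T ≈ 320.1 K.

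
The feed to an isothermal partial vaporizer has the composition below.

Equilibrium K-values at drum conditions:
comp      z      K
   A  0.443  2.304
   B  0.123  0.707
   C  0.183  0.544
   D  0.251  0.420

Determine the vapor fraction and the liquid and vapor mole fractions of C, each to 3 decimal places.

ψ = 0.489, x_C = 0.236, y_C = 0.128

Material balance + equilibrium reduce to Σ zᵢ(Kᵢ−1)/(1+ψ(Kᵢ−1)) = 0.
Feasibility: ΣzᵢKᵢ = 1.313, Σzᵢ/Kᵢ = 1.300 — both > 1, two phases present.
Newton iteration, ψ⁰ = 0.49:
  ψ = 0.490: g = -0.0005, g' = -0.523 → ψ = 0.489
Converged at ψ = 0.489.
Compositions from xᵢ = zᵢ/(1+ψ(Kᵢ−1)), yᵢ = Kᵢxᵢ:
  A: x = 0.270, y = 0.623
  B: x = 0.144, y = 0.102
  C: x = 0.236, y = 0.128
  D: x = 0.350, y = 0.147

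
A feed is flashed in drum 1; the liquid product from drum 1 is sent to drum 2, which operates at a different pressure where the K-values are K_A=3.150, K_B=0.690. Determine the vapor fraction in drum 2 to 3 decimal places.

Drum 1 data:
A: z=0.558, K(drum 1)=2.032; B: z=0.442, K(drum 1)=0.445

Drum 1:
Newton–Raphson from ψ₁ = 0.5:
  ψ₁ = 0.500: g = 0.0403, g' = -0.519 → ψ₁ = 0.578
  ψ₁ = 0.578: g = -0.0003, g' = -0.528 → ψ₁ = 0.577
Converged at ψ₁ = 0.577.
Drum-1 compositions:
  A: x = 0.350, y = 0.711
  B: x = 0.650, y = 0.289
Drum-2 feed = drum-1 liquid: z₂ = (0.3497, 0.6503).
Drum 2:
Newton iteration, ψ₂⁰ = 0.45:
  ψ₂ = 0.450: g = 0.1479, g' = -0.502 → ψ₂ = 0.745
  ψ₂ = 0.745: g = 0.0270, g' = -0.345 → ψ₂ = 0.823
  ψ₂ = 0.823: g = 0.0009, g' = -0.323 → ψ₂ = 0.826
Converged at ψ₂ = 0.826.
  A: x = 0.126, y = 0.397
  B: x = 0.874, y = 0.603

V/F (drum 2) = 0.826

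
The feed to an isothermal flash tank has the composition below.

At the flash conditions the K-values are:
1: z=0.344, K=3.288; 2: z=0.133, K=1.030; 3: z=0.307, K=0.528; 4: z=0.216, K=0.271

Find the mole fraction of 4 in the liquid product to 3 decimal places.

Let β = V/F and solve Σ zᵢ(Kᵢ−1)/(1+β(Kᵢ−1)) = 0.
Check two-phase: ΣzᵢKᵢ = 1.489 > 1 and Σzᵢ/Kᵢ = 1.612 > 1, so g(0) = 0.489 > 0 and g(1) = -0.612 < 0.
Newton–Raphson from β = 0.5:
  β = 0.500: g = -0.0664, g' = -0.793 → β = 0.416
  β = 0.416: g = 0.0007, g' = -0.815 → β = 0.417
Converged at β = 0.417.
Compositions from xᵢ = zᵢ/(1+β(Kᵢ−1)), yᵢ = Kᵢxᵢ:
  1: x = 0.176, y = 0.579
  2: x = 0.131, y = 0.135
  3: x = 0.382, y = 0.202
  4: x = 0.310, y = 0.084

x_4 = 0.310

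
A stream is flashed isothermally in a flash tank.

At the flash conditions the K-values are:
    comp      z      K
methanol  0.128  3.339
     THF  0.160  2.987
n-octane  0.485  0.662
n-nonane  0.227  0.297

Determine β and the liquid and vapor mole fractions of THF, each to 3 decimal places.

β = 0.287, x_THF = 0.102, y_THF = 0.304

Let β = V/F and solve Σ zᵢ(Kᵢ−1)/(1+β(Kᵢ−1)) = 0.
g(0) = ΣzᵢKᵢ − 1 = 0.294 and g(1) = 1 − Σzᵢ/Kᵢ = -0.589, so a root lies in (0, 1).
Newton–Raphson from β = 0.5:
  β = 0.500: g = -0.1459, g' = -0.655 → β = 0.277
  β = 0.277: g = 0.0075, g' = -0.761 → β = 0.287
Converged at β = 0.287.
Compositions from xᵢ = zᵢ/(1+β(Kᵢ−1)), yᵢ = Kᵢxᵢ:
  methanol: x = 0.077, y = 0.256
  THF: x = 0.102, y = 0.304
  n-octane: x = 0.537, y = 0.356
  n-nonane: x = 0.284, y = 0.084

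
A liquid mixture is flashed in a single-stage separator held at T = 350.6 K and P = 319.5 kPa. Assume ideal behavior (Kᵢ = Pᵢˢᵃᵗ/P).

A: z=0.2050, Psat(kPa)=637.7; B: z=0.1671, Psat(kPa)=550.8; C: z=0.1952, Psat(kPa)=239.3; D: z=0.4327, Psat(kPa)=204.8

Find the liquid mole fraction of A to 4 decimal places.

Raoult's law: Kᵢ = Pᵢˢᵃᵗ/P = Pᵢˢᵃᵗ/319.5.
  K_A = 637.7/319.5 = 1.995931, K_B = 550.8/319.5 = 1.723944, K_C = 239.3/319.5 = 0.748983, K_D = 204.8/319.5 = 0.641002
Let ψ = V/F and solve Σ zᵢ(Kᵢ−1)/(1+ψ(Kᵢ−1)) = 0.
Feasibility: ΣzᵢKᵢ = 1.1208, Σzᵢ/Kᵢ = 1.1353 — both > 1, two phases present.
Iterate (Newton) starting at ψ = 0.5:
  ψ = 0.5000: g = -0.02024, g' = -0.2367 → ψ = 0.4145
  ψ = 0.4145: g = 0.00037, g' = -0.2460 → ψ = 0.4160
Converged at ψ = 0.4160.
Compositions from xᵢ = zᵢ/(1+ψ(Kᵢ−1)), yᵢ = Kᵢxᵢ:
  A: x = 0.1449, y = 0.2893
  B: x = 0.1284, y = 0.2214
  C: x = 0.2180, y = 0.1632
  D: x = 0.5087, y = 0.3261

x_A = 0.1449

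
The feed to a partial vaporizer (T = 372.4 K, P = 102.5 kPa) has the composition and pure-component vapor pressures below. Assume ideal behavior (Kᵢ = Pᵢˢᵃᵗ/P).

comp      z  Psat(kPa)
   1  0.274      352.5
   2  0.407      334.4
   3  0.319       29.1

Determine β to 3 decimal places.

Raoult's law: Kᵢ = Pᵢˢᵃᵗ/P = Pᵢˢᵃᵗ/102.5.
  K_1 = 352.5/102.5 = 3.43902, K_2 = 334.4/102.5 = 3.26244, K_3 = 29.1/102.5 = 0.28390
Rachford–Rice: g(β) = Σ zᵢ(Kᵢ−1)/(1+β(Kᵢ−1)) = 0.
Feasibility: ΣzᵢKᵢ = 2.361, Σzᵢ/Kᵢ = 1.328 — both > 1, two phases present.
Iterate (Newton) starting at β = 0.5:
  β = 0.500: g = 0.3773, g' = -1.186 → β = 0.818
  β = 0.818: g = -0.0053, g' = -1.391 → β = 0.814
Converged at β = 0.814.

β = 0.814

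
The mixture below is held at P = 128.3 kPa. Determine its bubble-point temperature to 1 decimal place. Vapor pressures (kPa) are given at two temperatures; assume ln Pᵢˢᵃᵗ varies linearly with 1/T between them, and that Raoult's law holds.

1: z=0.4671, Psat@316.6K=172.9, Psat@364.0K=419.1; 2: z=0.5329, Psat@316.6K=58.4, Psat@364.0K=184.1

Bubble-point temperature: ΣzᵢPᵢˢᵃᵗ(T) = P. Interpolate ln Pᵢˢᵃᵗ = aᵢ + bᵢ/T.
  T = 316.6 K: ΣzᵢPᵢˢᵃᵗ = 111.88 kPa
  T = 364.0 K: ΣzᵢPᵢˢᵃᵗ = 293.87 kPa
  T = 340.3 K: ΣzᵢPᵢˢᵃᵗ = 187.18 kPa
  T = 328.5 K: ΣzᵢPᵢˢᵃᵗ = 146.15 kPa
  T = 322.6 K: ΣzᵢPᵢˢᵃᵗ = 128.32 kPa
  T = 319.6 K: ΣzᵢPᵢˢᵃᵗ = 119.89 kPa
  T = 321.1 K: ΣzᵢPᵢˢᵃᵗ = 124.05 kPa
Interpolating between 321.1 K and 322.6 K gives T ≈ 322.6 K.

T = 322.6 K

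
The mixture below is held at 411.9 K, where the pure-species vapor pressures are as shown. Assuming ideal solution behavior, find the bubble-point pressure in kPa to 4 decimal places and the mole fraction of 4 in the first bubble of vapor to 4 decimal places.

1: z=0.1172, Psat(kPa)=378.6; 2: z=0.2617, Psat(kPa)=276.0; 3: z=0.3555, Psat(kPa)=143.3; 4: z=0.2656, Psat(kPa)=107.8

At the bubble point ψ → 0, so ΣzᵢKᵢ = 1 with Kᵢ = Pᵢˢᵃᵗ/P ⇒ P = ΣzᵢPᵢˢᵃᵗ.
P = 0.1172·378.6 + 0.2617·276.0 + 0.3555·143.3 + 0.2656·107.8 = 196.1760 kPa
yᵢ = zᵢPᵢˢᵃᵗ/P ⇒ y_4 = 0.2656·107.8/196.1760 = 0.1459

Pbub = 196.1760 kPa, y_4 = 0.1459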